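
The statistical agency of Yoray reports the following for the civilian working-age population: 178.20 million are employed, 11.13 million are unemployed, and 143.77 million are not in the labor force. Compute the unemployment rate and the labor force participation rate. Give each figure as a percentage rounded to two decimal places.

Labor force = employed + unemployed = 178.20 + 11.13 = 189.33 million.
Working-age population = 189.33 + 143.77 = 333.10 million.
Unemployment rate = 11.13 / 189.33 = 5.88%.
Labor force participation rate = 189.33 / 333.10 = 56.84%.

Unemployment rate ≈ 5.88%; labor force participation rate ≈ 56.84%.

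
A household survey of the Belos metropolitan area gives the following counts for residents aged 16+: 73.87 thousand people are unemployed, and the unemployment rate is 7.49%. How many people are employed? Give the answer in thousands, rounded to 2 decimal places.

About 912.38 thousand are employed.

Labor force = U / u = 73.87 / 0.0749 ≈ 986.25 thousand.
Employed = labor force − unemployed = 986.25 − 73.87 = 912.38 thousand.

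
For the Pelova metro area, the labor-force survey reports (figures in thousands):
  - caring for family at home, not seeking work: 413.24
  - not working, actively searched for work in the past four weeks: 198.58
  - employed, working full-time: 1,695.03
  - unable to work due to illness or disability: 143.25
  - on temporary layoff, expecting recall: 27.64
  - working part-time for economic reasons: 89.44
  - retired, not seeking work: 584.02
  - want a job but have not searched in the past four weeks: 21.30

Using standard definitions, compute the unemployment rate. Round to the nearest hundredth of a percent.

Unemployment rate ≈ 11.25%.

Employed = 1,695.03 + 89.44 = 1,784.47 thousand (anyone who worked, including part-time for economic reasons, counts as employed).
Unemployed = 198.58 + 27.64 = 226.22 thousand (jobless and actively searching, or on temporary layoff).
Labor force = 1,784.47 + 226.22 = 2,010.69 thousand.
Unemployment rate = 226.22 / 2,010.69 = 11.25%.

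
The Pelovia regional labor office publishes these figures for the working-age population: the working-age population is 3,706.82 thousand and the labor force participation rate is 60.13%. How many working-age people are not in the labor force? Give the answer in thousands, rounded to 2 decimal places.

Share not in the labor force = 1 − 0.6013 = 0.3987.
Not in labor force = 0.3987 × 3,706.82 ≈ 1,477.91 thousand.

About 1,477.91 thousand are not in the labor force.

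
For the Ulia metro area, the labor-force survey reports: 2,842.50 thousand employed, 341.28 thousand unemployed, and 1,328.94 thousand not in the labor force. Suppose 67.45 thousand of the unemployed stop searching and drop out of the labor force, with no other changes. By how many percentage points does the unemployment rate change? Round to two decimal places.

Initially, labor force = 2,842.50 + 341.28 = 3,183.78 thousand, so u = 341.28/3,183.78 = 10.72%.
After the change, unemployed and labor force both fall by 67.45 → E = 2,842.50, U = 273.83, labor force = 3,116.33 thousand.
New unemployment rate = 273.83 / 3,116.33 = 8.79%.
Change = 8.79% − 10.72% = −1.93 percentage points.

The unemployment rate changes by −1.93 percentage points.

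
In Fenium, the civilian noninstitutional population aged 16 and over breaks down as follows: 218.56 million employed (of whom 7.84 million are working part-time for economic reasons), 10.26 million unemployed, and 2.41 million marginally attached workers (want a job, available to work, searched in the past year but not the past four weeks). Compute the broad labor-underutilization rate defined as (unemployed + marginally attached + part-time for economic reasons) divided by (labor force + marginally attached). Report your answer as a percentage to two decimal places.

Broad underutilization rate ≈ 8.87%.

Labor force = 218.56 + 10.26 = 228.82 million.
Numerator = 10.26 + 2.41 + 7.84 = 20.51 million.
Denominator = 228.82 + 2.41 = 231.23 million.
Broad rate = 20.51 / 231.23 = 8.87%.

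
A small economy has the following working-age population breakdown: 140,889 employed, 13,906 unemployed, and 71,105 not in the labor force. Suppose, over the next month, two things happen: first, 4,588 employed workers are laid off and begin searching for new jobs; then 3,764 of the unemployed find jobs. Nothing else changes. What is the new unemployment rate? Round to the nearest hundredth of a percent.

New unemployment rate ≈ 9.52%.

Initially, labor force = 140,889 + 13,906 = 154,795, so u = 13,906/154,795 = 8.98%.
After the first change, employed falls and unemployed rises by 4,588; labor force unchanged → E = 136,301, U = 18,494, labor force = 154,795.
After the second change, unemployed falls and employed rises by 3,764; labor force unchanged → E = 140,065, U = 14,730, labor force = 154,795.
New unemployment rate = 14,730 / 154,795 = 9.52%.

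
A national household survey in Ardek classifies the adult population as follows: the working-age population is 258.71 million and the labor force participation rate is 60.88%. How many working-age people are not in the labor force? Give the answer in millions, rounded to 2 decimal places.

Share not in the labor force = 1 − 0.6088 = 0.3912.
Not in labor force = 0.3912 × 258.71 ≈ 101.21 million.

About 101.21 million are not in the labor force.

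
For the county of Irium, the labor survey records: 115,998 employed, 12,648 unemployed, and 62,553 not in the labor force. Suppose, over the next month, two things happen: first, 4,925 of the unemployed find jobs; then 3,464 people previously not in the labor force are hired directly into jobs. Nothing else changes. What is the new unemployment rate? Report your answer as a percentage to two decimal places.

New unemployment rate ≈ 5.85%.

Initially, labor force = 115,998 + 12,648 = 128,646, so u = 12,648/128,646 = 9.83%.
After the first change, unemployed falls and employed rises by 4,925; labor force unchanged → E = 120,923, U = 7,723, labor force = 128,646.
After the second change, employed and labor force both rise by 3,464; unemployed unchanged → E = 124,387, U = 7,723, labor force = 132,110.
New unemployment rate = 7,723 / 132,110 = 5.85%.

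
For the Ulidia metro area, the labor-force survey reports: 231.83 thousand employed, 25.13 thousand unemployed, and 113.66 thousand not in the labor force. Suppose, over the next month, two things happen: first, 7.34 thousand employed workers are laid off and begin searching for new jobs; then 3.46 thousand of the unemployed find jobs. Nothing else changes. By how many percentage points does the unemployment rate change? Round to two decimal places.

The unemployment rate changes by +1.51 percentage points.

Initially, labor force = 231.83 + 25.13 = 256.96 thousand, so u = 25.13/256.96 = 9.78%.
After the first change, employed falls and unemployed rises by 7.34; labor force unchanged → E = 224.49, U = 32.47, labor force = 256.96 thousand.
After the second change, unemployed falls and employed rises by 3.46; labor force unchanged → E = 227.95, U = 29.01, labor force = 256.96 thousand.
New unemployment rate = 29.01 / 256.96 = 11.29%.
Change = 11.29% − 9.78% = +1.51 percentage points.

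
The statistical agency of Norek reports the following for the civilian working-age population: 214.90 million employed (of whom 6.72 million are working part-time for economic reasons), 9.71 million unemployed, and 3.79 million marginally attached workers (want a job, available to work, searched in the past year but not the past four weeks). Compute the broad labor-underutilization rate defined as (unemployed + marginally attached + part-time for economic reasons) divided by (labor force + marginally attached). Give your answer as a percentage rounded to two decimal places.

Labor force = 214.90 + 9.71 = 224.61 million.
Numerator = 9.71 + 3.79 + 6.72 = 20.22 million.
Denominator = 224.61 + 3.79 = 228.40 million.
Broad rate = 20.22 / 228.40 = 8.85%.

Broad underutilization rate ≈ 8.85%.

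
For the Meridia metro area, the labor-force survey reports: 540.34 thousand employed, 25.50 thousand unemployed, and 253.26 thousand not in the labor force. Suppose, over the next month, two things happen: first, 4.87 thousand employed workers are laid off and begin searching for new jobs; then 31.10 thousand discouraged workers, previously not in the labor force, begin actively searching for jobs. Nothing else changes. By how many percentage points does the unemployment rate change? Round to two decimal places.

Initially, labor force = 540.34 + 25.50 = 565.84 thousand, so u = 25.50/565.84 = 4.51%.
After the first change, employed falls and unemployed rises by 4.87; labor force unchanged → E = 535.47, U = 30.37, labor force = 565.84 thousand.
After the second change, unemployed and labor force both rise by 31.10 → E = 535.47, U = 61.47, labor force = 596.94 thousand.
New unemployment rate = 61.47 / 596.94 = 10.30%.
Change = 10.30% − 4.51% = +5.79 percentage points.

The unemployment rate changes by +5.79 percentage points.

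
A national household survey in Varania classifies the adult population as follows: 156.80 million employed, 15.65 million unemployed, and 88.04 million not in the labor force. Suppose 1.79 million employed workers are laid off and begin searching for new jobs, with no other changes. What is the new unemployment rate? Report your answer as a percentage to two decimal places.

New unemployment rate ≈ 10.11%.

Initially, labor force = 156.80 + 15.65 = 172.45 million, so u = 15.65/172.45 = 9.08%.
After the change, employed falls and unemployed rises by 1.79; labor force unchanged → E = 155.01, U = 17.44, labor force = 172.45 million.
New unemployment rate = 17.44 / 172.45 = 10.11%.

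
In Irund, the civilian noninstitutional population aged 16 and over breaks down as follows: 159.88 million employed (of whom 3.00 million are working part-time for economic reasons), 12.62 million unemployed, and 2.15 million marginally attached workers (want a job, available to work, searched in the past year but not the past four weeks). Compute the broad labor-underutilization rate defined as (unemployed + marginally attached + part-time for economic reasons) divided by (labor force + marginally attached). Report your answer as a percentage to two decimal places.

Broad underutilization rate ≈ 10.17%.

Labor force = 159.88 + 12.62 = 172.50 million.
Numerator = 12.62 + 2.15 + 3.00 = 17.77 million.
Denominator = 172.50 + 2.15 = 174.65 million.
Broad rate = 17.77 / 174.65 = 10.17%.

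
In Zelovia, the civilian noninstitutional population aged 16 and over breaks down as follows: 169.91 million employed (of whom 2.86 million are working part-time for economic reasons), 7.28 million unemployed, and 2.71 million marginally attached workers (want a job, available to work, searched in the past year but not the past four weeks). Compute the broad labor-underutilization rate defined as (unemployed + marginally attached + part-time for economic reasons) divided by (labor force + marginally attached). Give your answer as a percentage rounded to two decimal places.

Broad underutilization rate ≈ 7.14%.

Labor force = 169.91 + 7.28 = 177.19 million.
Numerator = 7.28 + 2.71 + 2.86 = 12.85 million.
Denominator = 177.19 + 2.71 = 179.90 million.
Broad rate = 12.85 / 179.90 = 7.14%.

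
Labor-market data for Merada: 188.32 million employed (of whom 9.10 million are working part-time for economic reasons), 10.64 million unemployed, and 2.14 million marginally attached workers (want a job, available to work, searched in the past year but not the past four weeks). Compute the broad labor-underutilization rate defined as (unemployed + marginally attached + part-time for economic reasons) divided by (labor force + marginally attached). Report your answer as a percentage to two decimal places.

Broad underutilization rate ≈ 10.88%.

Labor force = 188.32 + 10.64 = 198.96 million.
Numerator = 10.64 + 2.14 + 9.10 = 21.88 million.
Denominator = 198.96 + 2.14 = 201.10 million.
Broad rate = 21.88 / 201.10 = 10.88%.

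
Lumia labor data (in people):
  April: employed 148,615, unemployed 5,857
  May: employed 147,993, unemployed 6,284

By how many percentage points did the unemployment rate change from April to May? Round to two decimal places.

April: labor force = 148,615 + 5,857 = 154,472; u = 5,857/154,472 = 3.79%.
May: labor force = 147,993 + 6,284 = 154,277; u = 6,284/154,277 = 4.07%.
Change = 4.07% − 3.79% = +0.28 pp.

The unemployment rate changed by +0.28 percentage points.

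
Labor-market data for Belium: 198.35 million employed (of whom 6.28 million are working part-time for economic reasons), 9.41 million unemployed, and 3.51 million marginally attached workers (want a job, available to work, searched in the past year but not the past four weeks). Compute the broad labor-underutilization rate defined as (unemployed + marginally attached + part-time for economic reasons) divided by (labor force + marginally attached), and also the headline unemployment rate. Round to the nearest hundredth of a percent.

Labor force = 198.35 + 9.41 = 207.76 million.
Numerator = 9.41 + 3.51 + 6.28 = 19.20 million.
Denominator = 207.76 + 3.51 = 211.27 million.
Broad rate = 19.20 / 211.27 = 9.09%.
Headline unemployment rate = 9.41 / 207.76 = 4.53%.

Broad underutilization rate ≈ 9.09%; headline unemployment rate ≈ 4.53%.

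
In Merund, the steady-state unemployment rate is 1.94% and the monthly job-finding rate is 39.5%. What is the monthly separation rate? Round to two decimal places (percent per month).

From u* = s/(s+f): s = u·f/(1−u).
s = 0.0194 × 39.5 / (1 − 0.0194) = 0.7663 / 0.9806 ≈ 0.78% per month.

Separation rate ≈ 0.78% per month.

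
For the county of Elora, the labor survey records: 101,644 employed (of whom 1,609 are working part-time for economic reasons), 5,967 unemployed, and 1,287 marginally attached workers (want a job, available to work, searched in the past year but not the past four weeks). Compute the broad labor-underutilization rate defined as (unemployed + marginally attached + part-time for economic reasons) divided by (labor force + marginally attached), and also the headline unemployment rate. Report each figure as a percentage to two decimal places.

Labor force = 101,644 + 5,967 = 107,611.
Numerator = 5,967 + 1,287 + 1,609 = 8,863.
Denominator = 107,611 + 1,287 = 108,898.
Broad rate = 8,863 / 108,898 = 8.14%.
Headline unemployment rate = 5,967 / 107,611 = 5.54%.

Broad underutilization rate ≈ 8.14%; headline unemployment rate ≈ 5.54%.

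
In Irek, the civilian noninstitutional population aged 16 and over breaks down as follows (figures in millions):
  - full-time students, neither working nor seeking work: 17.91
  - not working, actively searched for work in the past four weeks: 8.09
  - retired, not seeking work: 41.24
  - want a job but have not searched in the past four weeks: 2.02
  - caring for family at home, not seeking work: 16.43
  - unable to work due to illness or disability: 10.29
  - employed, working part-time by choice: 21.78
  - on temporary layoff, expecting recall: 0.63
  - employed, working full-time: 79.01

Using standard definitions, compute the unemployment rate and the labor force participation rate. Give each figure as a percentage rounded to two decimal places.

Employed = 21.78 + 79.01 = 100.79 million.
Unemployed = 8.09 + 0.63 = 8.72 million (jobless and actively searching, or on temporary layoff).
Labor force = 100.79 + 8.72 = 109.51 million.
Not in labor force = 17.91 + 41.24 + 2.02 + 16.43 + 10.29 = 87.89 million (those not working and not actively searching are outside the labor force — including those who want a job but have given up searching).
Civilian working-age population = 109.51 + 87.89 = 197.40 million.
Unemployment rate = 8.72 / 109.51 = 7.96%.
Labor force participation rate = 109.51 / 197.40 = 55.48%.

Unemployment rate ≈ 7.96%; labor force participation rate ≈ 55.48%.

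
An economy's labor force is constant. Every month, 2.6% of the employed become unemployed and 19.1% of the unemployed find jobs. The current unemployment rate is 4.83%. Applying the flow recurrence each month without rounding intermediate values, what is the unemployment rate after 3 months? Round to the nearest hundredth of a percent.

Unemployment rate after three months ≈ 8.55%.

With a fixed labor force, u_{t+1} = u_t + s·(1−u_t) − f·u_t = u_t·(1−s−f) + s.
Here 1−s−f = 0.783 and s = 0.026.
u_1 = 0.048300 × 0.783 + 0.026 = 0.063819.
u_2 = 0.063819 × 0.783 + 0.026 = 0.075970.
u_3 = 0.075970 × 0.783 + 0.026 = 0.085485.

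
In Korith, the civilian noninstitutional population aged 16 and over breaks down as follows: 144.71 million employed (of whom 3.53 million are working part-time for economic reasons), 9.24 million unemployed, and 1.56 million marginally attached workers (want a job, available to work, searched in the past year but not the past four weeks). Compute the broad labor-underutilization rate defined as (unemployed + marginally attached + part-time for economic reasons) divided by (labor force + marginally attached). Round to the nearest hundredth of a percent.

Broad underutilization rate ≈ 9.21%.

Labor force = 144.71 + 9.24 = 153.95 million.
Numerator = 9.24 + 1.56 + 3.53 = 14.33 million.
Denominator = 153.95 + 1.56 = 155.51 million.
Broad rate = 14.33 / 155.51 = 9.21%.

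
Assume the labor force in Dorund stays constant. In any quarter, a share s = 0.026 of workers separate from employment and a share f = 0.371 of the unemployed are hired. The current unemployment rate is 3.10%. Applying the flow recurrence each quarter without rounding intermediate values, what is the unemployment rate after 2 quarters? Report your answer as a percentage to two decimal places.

Unemployment rate after two quarters ≈ 5.29%.

With a fixed labor force, u_{t+1} = u_t + s·(1−u_t) − f·u_t = u_t·(1−s−f) + s.
Here 1−s−f = 0.603 and s = 0.026.
u_1 = 0.031000 × 0.603 + 0.026 = 0.044693.
u_2 = 0.044693 × 0.603 + 0.026 = 0.052950.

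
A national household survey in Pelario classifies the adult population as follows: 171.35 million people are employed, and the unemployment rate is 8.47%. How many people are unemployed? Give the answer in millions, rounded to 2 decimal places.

Let U be the number unemployed. The labor force is E + U, and U/(E+U) = 0.0847.
So U = 0.0847 × 171.35 / (1 − 0.0847) = 14.5133 / 0.9153 ≈ 15.86 million.

About 15.86 million are unemployed.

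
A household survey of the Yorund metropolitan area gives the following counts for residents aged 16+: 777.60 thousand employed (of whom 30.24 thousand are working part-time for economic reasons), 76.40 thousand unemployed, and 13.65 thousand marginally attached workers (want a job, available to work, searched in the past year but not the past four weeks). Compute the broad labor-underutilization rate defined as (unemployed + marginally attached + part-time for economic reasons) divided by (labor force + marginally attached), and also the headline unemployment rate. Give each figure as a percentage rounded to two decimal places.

Broad underutilization rate ≈ 13.86%; headline unemployment rate ≈ 8.95%.

Labor force = 777.60 + 76.40 = 854.00 thousand.
Numerator = 76.40 + 13.65 + 30.24 = 120.29 thousand.
Denominator = 854.00 + 13.65 = 867.65 thousand.
Broad rate = 120.29 / 867.65 = 13.86%.
Headline unemployment rate = 76.40 / 854.00 = 8.95%.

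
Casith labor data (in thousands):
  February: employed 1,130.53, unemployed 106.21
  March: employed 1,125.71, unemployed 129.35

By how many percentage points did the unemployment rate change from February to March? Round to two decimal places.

February: labor force = 1,130.53 + 106.21 = 1,236.74; u = 106.21/1,236.74 = 8.59%.
March: labor force = 1,125.71 + 129.35 = 1,255.06; u = 129.35/1,255.06 = 10.31%.
Change = 10.31% − 8.59% = +1.72 pp.

The unemployment rate changed by +1.72 percentage points.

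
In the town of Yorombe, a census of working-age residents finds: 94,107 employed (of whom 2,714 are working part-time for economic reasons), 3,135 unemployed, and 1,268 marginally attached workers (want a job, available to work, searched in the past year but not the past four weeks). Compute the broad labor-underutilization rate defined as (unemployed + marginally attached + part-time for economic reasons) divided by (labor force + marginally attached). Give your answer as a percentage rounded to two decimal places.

Labor force = 94,107 + 3,135 = 97,242.
Numerator = 3,135 + 1,268 + 2,714 = 7,117.
Denominator = 97,242 + 1,268 = 98,510.
Broad rate = 7,117 / 98,510 = 7.22%.

Broad underutilization rate ≈ 7.22%.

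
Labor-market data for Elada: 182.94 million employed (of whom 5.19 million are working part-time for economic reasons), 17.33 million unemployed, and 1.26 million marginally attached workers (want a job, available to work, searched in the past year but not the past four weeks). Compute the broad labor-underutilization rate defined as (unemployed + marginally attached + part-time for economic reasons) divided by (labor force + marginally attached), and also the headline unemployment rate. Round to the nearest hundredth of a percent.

Labor force = 182.94 + 17.33 = 200.27 million.
Numerator = 17.33 + 1.26 + 5.19 = 23.78 million.
Denominator = 200.27 + 1.26 = 201.53 million.
Broad rate = 23.78 / 201.53 = 11.80%.
Headline unemployment rate = 17.33 / 200.27 = 8.65%.

Broad underutilization rate ≈ 11.80%; headline unemployment rate ≈ 8.65%.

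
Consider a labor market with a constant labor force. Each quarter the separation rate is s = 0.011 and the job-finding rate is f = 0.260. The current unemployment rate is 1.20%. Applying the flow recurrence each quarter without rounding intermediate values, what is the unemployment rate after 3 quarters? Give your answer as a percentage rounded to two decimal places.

Unemployment rate after three quarters ≈ 2.95%.

With a fixed labor force, u_{t+1} = u_t + s·(1−u_t) − f·u_t = u_t·(1−s−f) + s.
Here 1−s−f = 0.729 and s = 0.011.
u_1 = 0.012000 × 0.729 + 0.011 = 0.019748.
u_2 = 0.019748 × 0.729 + 0.011 = 0.025396.
u_3 = 0.025396 × 0.729 + 0.011 = 0.029514.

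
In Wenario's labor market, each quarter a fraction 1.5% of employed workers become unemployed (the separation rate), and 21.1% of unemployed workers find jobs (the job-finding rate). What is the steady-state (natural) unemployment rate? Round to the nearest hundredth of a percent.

Steady-state unemployment rate ≈ 6.64%.

At steady state the flows balance: s·E = f·U, so U/(E+U) = s/(s+f).
u* = 1.5 / (1.5 + 21.1) = 1.5 / 22.60 = 6.64%.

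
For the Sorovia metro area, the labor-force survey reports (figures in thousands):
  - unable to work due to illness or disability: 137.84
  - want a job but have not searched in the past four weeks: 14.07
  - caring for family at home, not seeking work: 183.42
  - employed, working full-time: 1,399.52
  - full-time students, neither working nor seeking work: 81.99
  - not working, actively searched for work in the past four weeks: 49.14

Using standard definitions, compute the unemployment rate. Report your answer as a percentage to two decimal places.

Employed = 1,399.52 thousand.
Unemployed = 49.14 thousand.
Labor force = 1,399.52 + 49.14 = 1,448.66 thousand.
Unemployment rate = 49.14 / 1,448.66 = 3.39%.

Unemployment rate ≈ 3.39%.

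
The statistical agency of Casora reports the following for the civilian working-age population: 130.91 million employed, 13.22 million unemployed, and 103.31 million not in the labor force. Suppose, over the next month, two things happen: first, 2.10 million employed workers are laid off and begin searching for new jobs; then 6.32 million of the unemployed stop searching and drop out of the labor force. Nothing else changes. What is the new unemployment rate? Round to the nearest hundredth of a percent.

New unemployment rate ≈ 6.53%.

Initially, labor force = 130.91 + 13.22 = 144.13 million, so u = 13.22/144.13 = 9.17%.
After the first change, employed falls and unemployed rises by 2.10; labor force unchanged → E = 128.81, U = 15.32, labor force = 144.13 million.
After the second change, unemployed and labor force both fall by 6.32 → E = 128.81, U = 9.00, labor force = 137.81 million.
New unemployment rate = 9.00 / 137.81 = 6.53%.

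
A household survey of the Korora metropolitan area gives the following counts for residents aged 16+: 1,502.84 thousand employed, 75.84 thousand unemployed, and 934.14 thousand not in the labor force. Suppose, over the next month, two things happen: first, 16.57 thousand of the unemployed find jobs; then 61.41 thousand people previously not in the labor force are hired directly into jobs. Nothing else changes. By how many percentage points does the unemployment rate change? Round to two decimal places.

The unemployment rate changes by −1.19 percentage points.

Initially, labor force = 1,502.84 + 75.84 = 1,578.68 thousand, so u = 75.84/1,578.68 = 4.80%.
After the first change, unemployed falls and employed rises by 16.57; labor force unchanged → E = 1,519.41, U = 59.27, labor force = 1,578.68 thousand.
After the second change, employed and labor force both rise by 61.41; unemployed unchanged → E = 1,580.82, U = 59.27, labor force = 1,640.09 thousand.
New unemployment rate = 59.27 / 1,640.09 = 3.61%.
Change = 3.61% − 4.80% = −1.19 percentage points.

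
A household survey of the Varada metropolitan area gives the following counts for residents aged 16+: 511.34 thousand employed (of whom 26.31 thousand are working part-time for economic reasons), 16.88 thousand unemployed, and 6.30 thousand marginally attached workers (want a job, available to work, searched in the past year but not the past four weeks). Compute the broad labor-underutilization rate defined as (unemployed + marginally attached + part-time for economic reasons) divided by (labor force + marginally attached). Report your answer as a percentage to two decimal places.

Broad underutilization rate ≈ 9.26%.

Labor force = 511.34 + 16.88 = 528.22 thousand.
Numerator = 16.88 + 6.30 + 26.31 = 49.49 thousand.
Denominator = 528.22 + 6.30 = 534.52 thousand.
Broad rate = 49.49 / 534.52 = 9.26%.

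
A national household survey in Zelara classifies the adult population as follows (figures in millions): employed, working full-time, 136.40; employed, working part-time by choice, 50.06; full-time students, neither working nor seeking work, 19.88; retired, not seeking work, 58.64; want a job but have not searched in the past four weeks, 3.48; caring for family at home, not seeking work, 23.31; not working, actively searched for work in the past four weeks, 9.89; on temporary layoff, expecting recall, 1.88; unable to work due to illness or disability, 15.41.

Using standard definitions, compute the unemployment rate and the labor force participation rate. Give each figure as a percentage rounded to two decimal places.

Unemployment rate ≈ 5.94%; labor force participation rate ≈ 62.15%.

Employed = 136.40 + 50.06 = 186.46 million.
Unemployed = 9.89 + 1.88 = 11.77 million (jobless and actively searching, or on temporary layoff).
Labor force = 186.46 + 11.77 = 198.23 million.
Not in labor force = 19.88 + 58.64 + 3.48 + 23.31 + 15.41 = 120.72 million (those not working and not actively searching are outside the labor force — including those who want a job but have given up searching).
Civilian working-age population = 198.23 + 120.72 = 318.95 million.
Unemployment rate = 11.77 / 198.23 = 5.94%.
Labor force participation rate = 198.23 / 318.95 = 62.15%.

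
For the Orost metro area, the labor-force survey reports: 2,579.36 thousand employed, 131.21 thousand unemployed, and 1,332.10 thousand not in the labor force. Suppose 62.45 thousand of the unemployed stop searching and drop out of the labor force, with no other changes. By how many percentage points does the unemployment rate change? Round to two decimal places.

The unemployment rate changes by −2.24 percentage points.

Initially, labor force = 2,579.36 + 131.21 = 2,710.57 thousand, so u = 131.21/2,710.57 = 4.84%.
After the change, unemployed and labor force both fall by 62.45 → E = 2,579.36, U = 68.76, labor force = 2,648.12 thousand.
New unemployment rate = 68.76 / 2,648.12 = 2.60%.
Change = 2.60% − 4.84% = −2.24 percentage points.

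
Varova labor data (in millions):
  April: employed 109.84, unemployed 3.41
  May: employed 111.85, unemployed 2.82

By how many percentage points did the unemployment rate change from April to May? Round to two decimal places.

The unemployment rate changed by −0.55 percentage points.

April: labor force = 109.84 + 3.41 = 113.25; u = 3.41/113.25 = 3.01%.
May: labor force = 111.85 + 2.82 = 114.67; u = 2.82/114.67 = 2.46%.
Change = 2.46% − 3.01% = −0.55 pp.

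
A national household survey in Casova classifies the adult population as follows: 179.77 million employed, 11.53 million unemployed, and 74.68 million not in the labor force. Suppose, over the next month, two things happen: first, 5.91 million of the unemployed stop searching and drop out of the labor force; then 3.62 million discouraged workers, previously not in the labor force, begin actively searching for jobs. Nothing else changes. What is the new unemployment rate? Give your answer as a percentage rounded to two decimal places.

Initially, labor force = 179.77 + 11.53 = 191.30 million, so u = 11.53/191.30 = 6.03%.
After the first change, unemployed and labor force both fall by 5.91 → E = 179.77, U = 5.62, labor force = 185.39 million.
After the second change, unemployed and labor force both rise by 3.62 → E = 179.77, U = 9.24, labor force = 189.01 million.
New unemployment rate = 9.24 / 189.01 = 4.89%.

New unemployment rate ≈ 4.89%.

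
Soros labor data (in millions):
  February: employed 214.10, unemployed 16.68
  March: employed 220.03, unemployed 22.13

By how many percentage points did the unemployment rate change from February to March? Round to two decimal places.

The unemployment rate changed by +1.91 percentage points.

February: labor force = 214.10 + 16.68 = 230.78; u = 16.68/230.78 = 7.23%.
March: labor force = 220.03 + 22.13 = 242.16; u = 22.13/242.16 = 9.14%.
Change = 9.14% − 7.23% = +1.91 pp.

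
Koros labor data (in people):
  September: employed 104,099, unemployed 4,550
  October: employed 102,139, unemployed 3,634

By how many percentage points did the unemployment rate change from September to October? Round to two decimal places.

September: labor force = 104,099 + 4,550 = 108,649; u = 4,550/108,649 = 4.19%.
October: labor force = 102,139 + 3,634 = 105,773; u = 3,634/105,773 = 3.44%.
Change = 3.44% − 4.19% = −0.75 pp.

The unemployment rate changed by −0.75 percentage points.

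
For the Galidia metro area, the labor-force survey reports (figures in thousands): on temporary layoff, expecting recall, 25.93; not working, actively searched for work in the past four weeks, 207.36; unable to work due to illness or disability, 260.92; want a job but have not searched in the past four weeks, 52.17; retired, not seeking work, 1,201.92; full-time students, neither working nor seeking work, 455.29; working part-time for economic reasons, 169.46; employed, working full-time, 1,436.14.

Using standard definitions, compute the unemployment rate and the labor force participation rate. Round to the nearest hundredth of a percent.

Employed = 169.46 + 1,436.14 = 1,605.60 thousand (anyone who worked, including part-time for economic reasons, counts as employed).
Unemployed = 25.93 + 207.36 = 233.29 thousand (jobless and actively searching, or on temporary layoff).
Labor force = 1,605.60 + 233.29 = 1,838.89 thousand.
Not in labor force = 260.92 + 52.17 + 1,201.92 + 455.29 = 1,970.30 thousand (those not working and not actively searching are outside the labor force — including those who want a job but have given up searching).
Civilian working-age population = 1,838.89 + 1,970.30 = 3,809.19 thousand.
Unemployment rate = 233.29 / 1,838.89 = 12.69%.
Labor force participation rate = 1,838.89 / 3,809.19 = 48.28%.

Unemployment rate ≈ 12.69%; labor force participation rate ≈ 48.28%.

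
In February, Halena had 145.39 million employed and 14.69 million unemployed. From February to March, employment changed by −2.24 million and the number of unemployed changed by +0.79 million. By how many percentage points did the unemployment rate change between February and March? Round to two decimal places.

The unemployment rate changed by +0.58 percentage points.

February: labor force = 145.39 + 14.69 = 160.08; u = 14.69/160.08 = 9.18%.
March: labor force = 143.15 + 15.48 = 158.63; u = 15.48/158.63 = 9.76%.
Change = 9.76% − 9.18% = +0.58 pp.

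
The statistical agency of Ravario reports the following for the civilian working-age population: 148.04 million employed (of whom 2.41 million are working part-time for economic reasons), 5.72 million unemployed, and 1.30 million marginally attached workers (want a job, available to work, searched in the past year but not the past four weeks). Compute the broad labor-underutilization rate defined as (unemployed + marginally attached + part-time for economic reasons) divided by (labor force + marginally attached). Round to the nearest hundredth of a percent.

Broad underutilization rate ≈ 6.08%.

Labor force = 148.04 + 5.72 = 153.76 million.
Numerator = 5.72 + 1.30 + 2.41 = 9.43 million.
Denominator = 153.76 + 1.30 = 155.06 million.
Broad rate = 9.43 / 155.06 = 6.08%.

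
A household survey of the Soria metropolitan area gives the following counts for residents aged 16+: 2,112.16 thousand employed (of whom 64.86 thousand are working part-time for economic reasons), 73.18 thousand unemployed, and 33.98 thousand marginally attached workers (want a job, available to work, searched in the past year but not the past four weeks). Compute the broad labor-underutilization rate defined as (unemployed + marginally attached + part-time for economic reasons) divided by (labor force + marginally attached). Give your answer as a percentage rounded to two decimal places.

Labor force = 2,112.16 + 73.18 = 2,185.34 thousand.
Numerator = 73.18 + 33.98 + 64.86 = 172.02 thousand.
Denominator = 2,185.34 + 33.98 = 2,219.32 thousand.
Broad rate = 172.02 / 2,219.32 = 7.75%.

Broad underutilization rate ≈ 7.75%.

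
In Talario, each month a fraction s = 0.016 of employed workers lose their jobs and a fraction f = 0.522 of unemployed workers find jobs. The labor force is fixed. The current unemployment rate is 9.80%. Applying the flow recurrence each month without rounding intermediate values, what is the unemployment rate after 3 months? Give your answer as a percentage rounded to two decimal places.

With a fixed labor force, u_{t+1} = u_t + s·(1−u_t) − f·u_t = u_t·(1−s−f) + s.
Here 1−s−f = 0.462 and s = 0.016.
u_1 = 0.098000 × 0.462 + 0.016 = 0.061276.
u_2 = 0.061276 × 0.462 + 0.016 = 0.044310.
u_3 = 0.044310 × 0.462 + 0.016 = 0.036471.

Unemployment rate after three months ≈ 3.65%.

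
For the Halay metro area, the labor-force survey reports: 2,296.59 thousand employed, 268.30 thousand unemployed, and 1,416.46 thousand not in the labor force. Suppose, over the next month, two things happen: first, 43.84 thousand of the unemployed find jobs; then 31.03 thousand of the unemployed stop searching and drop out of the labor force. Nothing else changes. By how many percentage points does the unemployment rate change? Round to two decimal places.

The unemployment rate changes by −2.83 percentage points.

Initially, labor force = 2,296.59 + 268.30 = 2,564.89 thousand, so u = 268.30/2,564.89 = 10.46%.
After the first change, unemployed falls and employed rises by 43.84; labor force unchanged → E = 2,340.43, U = 224.46, labor force = 2,564.89 thousand.
After the second change, unemployed and labor force both fall by 31.03 → E = 2,340.43, U = 193.43, labor force = 2,533.86 thousand.
New unemployment rate = 193.43 / 2,533.86 = 7.63%.
Change = 7.63% − 10.46% = −2.83 percentage points.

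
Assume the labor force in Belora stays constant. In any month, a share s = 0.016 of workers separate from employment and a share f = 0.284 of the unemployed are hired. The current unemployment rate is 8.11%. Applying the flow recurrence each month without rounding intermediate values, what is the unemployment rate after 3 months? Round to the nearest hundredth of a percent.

With a fixed labor force, u_{t+1} = u_t + s·(1−u_t) − f·u_t = u_t·(1−s−f) + s.
Here 1−s−f = 0.700 and s = 0.016.
u_1 = 0.081100 × 0.700 + 0.016 = 0.072770.
u_2 = 0.072770 × 0.700 + 0.016 = 0.066939.
u_3 = 0.066939 × 0.700 + 0.016 = 0.062857.

Unemployment rate after three months ≈ 6.29%.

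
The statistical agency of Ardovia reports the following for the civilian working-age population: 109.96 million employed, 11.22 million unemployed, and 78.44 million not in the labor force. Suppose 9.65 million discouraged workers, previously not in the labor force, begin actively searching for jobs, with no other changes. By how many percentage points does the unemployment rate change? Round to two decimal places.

Initially, labor force = 109.96 + 11.22 = 121.18 million, so u = 11.22/121.18 = 9.26%.
After the change, unemployed and labor force both rise by 9.65 → E = 109.96, U = 20.87, labor force = 130.83 million.
New unemployment rate = 20.87 / 130.83 = 15.95%.
Change = 15.95% − 9.26% = +6.69 percentage points.

The unemployment rate changes by +6.69 percentage points.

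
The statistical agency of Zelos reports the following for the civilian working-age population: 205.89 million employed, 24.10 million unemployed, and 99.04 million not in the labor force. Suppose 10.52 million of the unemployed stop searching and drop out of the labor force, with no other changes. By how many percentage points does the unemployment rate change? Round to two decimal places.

The unemployment rate changes by −4.29 percentage points.

Initially, labor force = 205.89 + 24.10 = 229.99 million, so u = 24.10/229.99 = 10.48%.
After the change, unemployed and labor force both fall by 10.52 → E = 205.89, U = 13.58, labor force = 219.47 million.
New unemployment rate = 13.58 / 219.47 = 6.19%.
Change = 6.19% − 10.48% = −4.29 percentage points.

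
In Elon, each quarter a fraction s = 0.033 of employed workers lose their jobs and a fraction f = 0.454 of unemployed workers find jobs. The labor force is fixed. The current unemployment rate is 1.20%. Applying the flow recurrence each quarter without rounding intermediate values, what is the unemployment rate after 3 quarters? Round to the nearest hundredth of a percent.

With a fixed labor force, u_{t+1} = u_t + s·(1−u_t) − f·u_t = u_t·(1−s−f) + s.
Here 1−s−f = 0.513 and s = 0.033.
u_1 = 0.012000 × 0.513 + 0.033 = 0.039156.
u_2 = 0.039156 × 0.513 + 0.033 = 0.053087.
u_3 = 0.053087 × 0.513 + 0.033 = 0.060234.

Unemployment rate after three quarters ≈ 6.02%.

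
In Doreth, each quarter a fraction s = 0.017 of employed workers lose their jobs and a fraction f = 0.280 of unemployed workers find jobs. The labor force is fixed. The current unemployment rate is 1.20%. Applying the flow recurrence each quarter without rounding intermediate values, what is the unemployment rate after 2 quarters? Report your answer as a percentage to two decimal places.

Unemployment rate after two quarters ≈ 3.49%.

With a fixed labor force, u_{t+1} = u_t + s·(1−u_t) − f·u_t = u_t·(1−s−f) + s.
Here 1−s−f = 0.703 and s = 0.017.
u_1 = 0.012000 × 0.703 + 0.017 = 0.025436.
u_2 = 0.025436 × 0.703 + 0.017 = 0.034882.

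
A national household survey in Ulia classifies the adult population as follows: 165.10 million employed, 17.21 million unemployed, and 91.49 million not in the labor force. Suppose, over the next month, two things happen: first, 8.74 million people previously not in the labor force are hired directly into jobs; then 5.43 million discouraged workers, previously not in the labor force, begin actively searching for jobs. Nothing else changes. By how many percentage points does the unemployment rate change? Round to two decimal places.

The unemployment rate changes by +2.08 percentage points.

Initially, labor force = 165.10 + 17.21 = 182.31 million, so u = 17.21/182.31 = 9.44%.
After the first change, employed and labor force both rise by 8.74; unemployed unchanged → E = 173.84, U = 17.21, labor force = 191.05 million.
After the second change, unemployed and labor force both rise by 5.43 → E = 173.84, U = 22.64, labor force = 196.48 million.
New unemployment rate = 22.64 / 196.48 = 11.52%.
Change = 11.52% − 9.44% = +2.08 percentage points.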